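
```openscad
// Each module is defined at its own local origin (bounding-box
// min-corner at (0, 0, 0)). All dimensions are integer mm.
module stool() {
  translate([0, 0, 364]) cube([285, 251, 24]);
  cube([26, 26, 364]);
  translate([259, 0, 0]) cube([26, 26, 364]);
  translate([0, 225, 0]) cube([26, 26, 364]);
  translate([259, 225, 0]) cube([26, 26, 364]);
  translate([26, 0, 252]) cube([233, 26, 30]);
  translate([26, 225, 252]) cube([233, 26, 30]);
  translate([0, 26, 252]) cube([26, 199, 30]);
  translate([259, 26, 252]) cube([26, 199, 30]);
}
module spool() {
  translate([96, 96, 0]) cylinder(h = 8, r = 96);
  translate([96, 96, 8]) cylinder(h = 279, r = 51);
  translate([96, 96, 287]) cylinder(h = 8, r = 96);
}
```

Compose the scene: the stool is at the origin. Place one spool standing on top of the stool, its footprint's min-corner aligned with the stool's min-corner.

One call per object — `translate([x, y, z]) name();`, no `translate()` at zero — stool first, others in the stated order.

stool();
translate([0, 0, 388]) spool();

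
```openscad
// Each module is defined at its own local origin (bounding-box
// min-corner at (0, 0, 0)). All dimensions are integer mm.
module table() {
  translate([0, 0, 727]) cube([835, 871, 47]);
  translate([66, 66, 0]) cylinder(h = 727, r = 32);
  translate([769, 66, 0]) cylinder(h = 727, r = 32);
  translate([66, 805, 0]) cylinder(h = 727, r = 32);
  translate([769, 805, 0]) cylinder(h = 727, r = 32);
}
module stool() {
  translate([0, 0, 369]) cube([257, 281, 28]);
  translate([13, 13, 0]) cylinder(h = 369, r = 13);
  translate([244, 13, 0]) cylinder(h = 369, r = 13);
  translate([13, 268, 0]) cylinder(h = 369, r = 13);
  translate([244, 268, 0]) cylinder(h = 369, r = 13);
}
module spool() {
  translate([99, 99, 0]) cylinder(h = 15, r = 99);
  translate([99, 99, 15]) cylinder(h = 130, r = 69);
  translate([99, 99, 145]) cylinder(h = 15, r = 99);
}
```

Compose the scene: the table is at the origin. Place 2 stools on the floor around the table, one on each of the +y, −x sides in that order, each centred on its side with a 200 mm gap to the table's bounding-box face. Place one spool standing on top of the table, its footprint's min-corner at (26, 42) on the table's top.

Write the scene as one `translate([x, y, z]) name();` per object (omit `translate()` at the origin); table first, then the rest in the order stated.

table();
translate([289, 1071, 0]) stool();
translate([-457, 295, 0]) stool();
translate([26, 42, 774]) spool();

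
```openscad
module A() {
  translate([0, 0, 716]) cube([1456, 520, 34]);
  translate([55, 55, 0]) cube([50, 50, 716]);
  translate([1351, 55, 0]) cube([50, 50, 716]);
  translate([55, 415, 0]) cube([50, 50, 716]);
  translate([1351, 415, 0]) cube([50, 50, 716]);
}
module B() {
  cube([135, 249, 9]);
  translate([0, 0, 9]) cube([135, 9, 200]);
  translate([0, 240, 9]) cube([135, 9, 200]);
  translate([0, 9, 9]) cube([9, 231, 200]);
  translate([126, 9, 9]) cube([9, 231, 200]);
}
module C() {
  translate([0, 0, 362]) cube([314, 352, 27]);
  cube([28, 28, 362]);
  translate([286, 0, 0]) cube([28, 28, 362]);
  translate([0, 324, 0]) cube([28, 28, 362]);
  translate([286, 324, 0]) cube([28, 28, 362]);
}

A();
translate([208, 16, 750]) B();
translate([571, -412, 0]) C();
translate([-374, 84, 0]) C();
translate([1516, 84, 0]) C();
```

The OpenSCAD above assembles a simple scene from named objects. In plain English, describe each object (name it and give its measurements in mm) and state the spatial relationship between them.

A is a table with a 1456×520 mm rectangular top, 34 mm thick, top surface at z = 750 mm, supported by four 50×50 mm square legs, each inset 55 mm from the nearest pair of top edges, running from the floor.

B is an open-topped rectangular box: outside dimensions 135×249×209 mm, with a uniform wall and base thickness of 9 mm. The base is a full 135×249 slab on the floor; four walls sit on top of the base. The front and back walls (the −y and +y sides) span the full width; the two side walls fit between them.

C is a four-legged stool. The seat is a 314×352×27 mm slab whose top surface is at z = 389 mm; four square legs, each 28×28 mm in cross-section, run from the floor (z = 0) to the underside of the seat, each flush with a corner of the seat.

The open box is on top of the table. Three stools sit around the table at the −y, −x, +x sides.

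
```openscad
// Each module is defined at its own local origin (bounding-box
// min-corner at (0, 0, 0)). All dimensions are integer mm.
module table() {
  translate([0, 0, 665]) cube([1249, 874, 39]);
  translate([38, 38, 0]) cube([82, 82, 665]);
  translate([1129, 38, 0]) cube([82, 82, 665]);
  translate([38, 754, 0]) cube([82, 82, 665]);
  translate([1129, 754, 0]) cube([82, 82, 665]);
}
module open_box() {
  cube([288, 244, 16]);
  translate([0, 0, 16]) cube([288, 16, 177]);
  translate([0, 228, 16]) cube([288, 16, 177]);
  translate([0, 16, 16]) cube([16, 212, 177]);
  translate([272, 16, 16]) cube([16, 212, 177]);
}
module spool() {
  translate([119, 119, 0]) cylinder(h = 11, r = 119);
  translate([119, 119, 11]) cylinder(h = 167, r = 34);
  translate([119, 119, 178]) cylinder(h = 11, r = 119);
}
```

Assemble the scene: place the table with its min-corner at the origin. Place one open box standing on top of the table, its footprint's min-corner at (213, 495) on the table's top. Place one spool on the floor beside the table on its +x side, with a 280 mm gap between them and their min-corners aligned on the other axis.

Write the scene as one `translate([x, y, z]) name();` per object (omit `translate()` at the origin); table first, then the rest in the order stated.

table();
translate([213, 495, 704]) open_box();
translate([1529, 0, 0]) spool();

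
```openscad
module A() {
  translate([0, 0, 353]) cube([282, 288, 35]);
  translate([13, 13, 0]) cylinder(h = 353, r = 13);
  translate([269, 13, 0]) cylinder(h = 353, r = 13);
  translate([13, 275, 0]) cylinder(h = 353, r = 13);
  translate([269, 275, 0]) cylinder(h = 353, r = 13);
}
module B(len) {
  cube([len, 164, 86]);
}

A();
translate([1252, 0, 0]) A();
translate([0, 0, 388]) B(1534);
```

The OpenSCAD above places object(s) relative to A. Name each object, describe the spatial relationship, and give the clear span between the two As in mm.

A is a stool. B is a beam. A beam spans the tops of two stools. The clear span between the two stools is 970 mm.

Second stool starts at x = 1252; first ends at x = 282; clear span = 1252 − 282 = 970 mm.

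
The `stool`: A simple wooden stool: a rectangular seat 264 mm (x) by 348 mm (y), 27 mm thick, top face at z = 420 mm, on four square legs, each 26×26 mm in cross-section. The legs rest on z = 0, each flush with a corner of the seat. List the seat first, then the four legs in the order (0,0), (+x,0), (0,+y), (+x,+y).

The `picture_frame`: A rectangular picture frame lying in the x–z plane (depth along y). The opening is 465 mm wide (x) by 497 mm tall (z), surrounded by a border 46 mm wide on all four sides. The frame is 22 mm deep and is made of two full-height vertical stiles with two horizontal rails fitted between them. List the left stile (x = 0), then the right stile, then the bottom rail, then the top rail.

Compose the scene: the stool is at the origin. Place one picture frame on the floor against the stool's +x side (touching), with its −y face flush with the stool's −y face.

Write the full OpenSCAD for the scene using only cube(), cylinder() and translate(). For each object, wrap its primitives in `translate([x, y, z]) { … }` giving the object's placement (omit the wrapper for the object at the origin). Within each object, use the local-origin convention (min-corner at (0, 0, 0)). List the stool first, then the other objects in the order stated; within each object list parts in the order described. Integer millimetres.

translate([0, 0, 393]) cube([264, 348, 27]);
cube([26, 26, 393]);
translate([238, 0, 0]) cube([26, 26, 393]);
translate([0, 322, 0]) cube([26, 26, 393]);
translate([238, 322, 0]) cube([26, 26, 393]);
translate([264, 0, 0]) {
  cube([46, 22, 589]);
  translate([511, 0, 0]) cube([46, 22, 589]);
  translate([46, 0, 0]) cube([465, 22, 46]);
  translate([46, 0, 543]) cube([465, 22, 46]);
}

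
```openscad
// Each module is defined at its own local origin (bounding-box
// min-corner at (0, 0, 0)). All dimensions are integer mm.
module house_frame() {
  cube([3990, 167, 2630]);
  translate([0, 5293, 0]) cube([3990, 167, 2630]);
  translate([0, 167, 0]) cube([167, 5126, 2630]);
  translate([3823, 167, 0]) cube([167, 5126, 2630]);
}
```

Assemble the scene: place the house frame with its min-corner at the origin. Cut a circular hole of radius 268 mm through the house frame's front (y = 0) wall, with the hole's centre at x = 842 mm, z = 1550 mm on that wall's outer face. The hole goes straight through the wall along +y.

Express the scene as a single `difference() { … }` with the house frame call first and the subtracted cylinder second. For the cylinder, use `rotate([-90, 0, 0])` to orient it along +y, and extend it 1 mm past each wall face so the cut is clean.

difference() {
  house_frame();
  translate([842, -1, 1550]) rotate([-90, 0, 0]) cylinder(h = 169, r = 268);
}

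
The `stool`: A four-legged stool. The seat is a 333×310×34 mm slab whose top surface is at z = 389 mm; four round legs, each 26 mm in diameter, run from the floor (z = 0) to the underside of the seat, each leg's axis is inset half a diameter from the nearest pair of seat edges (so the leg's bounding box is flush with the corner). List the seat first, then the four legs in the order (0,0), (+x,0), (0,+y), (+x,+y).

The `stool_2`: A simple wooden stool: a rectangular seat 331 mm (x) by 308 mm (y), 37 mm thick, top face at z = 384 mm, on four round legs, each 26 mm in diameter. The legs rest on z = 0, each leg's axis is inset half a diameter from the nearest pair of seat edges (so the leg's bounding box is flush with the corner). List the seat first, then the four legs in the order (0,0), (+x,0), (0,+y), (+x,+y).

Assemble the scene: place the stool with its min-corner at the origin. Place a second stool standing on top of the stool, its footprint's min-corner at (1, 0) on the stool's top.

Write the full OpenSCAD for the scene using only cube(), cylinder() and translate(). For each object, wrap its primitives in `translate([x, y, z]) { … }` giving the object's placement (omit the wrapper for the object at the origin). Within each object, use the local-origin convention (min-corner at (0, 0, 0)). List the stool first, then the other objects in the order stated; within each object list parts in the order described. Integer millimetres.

translate([0, 0, 355]) cube([333, 310, 34]);
translate([13, 13, 0]) cylinder(h = 355, r = 13);
translate([320, 13, 0]) cylinder(h = 355, r = 13);
translate([13, 297, 0]) cylinder(h = 355, r = 13);
translate([320, 297, 0]) cylinder(h = 355, r = 13);
translate([1, 0, 389]) {
  translate([0, 0, 347]) cube([331, 308, 37]);
  translate([13, 13, 0]) cylinder(h = 347, r = 13);
  translate([318, 13, 0]) cylinder(h = 347, r = 13);
  translate([13, 295, 0]) cylinder(h = 347, r = 13);
  translate([318, 295, 0]) cylinder(h = 347, r = 13);
}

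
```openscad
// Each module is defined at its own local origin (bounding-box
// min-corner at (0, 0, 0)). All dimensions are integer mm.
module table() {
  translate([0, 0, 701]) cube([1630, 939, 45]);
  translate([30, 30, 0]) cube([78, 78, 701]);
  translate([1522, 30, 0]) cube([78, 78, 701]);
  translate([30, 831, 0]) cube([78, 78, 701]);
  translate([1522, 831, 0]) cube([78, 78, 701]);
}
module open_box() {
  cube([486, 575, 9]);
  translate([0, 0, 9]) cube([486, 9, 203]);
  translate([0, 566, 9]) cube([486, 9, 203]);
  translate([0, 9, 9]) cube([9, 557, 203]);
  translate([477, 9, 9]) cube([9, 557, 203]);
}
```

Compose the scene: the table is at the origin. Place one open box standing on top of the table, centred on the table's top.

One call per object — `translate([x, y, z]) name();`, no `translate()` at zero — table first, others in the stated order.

table();
translate([572, 182, 746]) open_box();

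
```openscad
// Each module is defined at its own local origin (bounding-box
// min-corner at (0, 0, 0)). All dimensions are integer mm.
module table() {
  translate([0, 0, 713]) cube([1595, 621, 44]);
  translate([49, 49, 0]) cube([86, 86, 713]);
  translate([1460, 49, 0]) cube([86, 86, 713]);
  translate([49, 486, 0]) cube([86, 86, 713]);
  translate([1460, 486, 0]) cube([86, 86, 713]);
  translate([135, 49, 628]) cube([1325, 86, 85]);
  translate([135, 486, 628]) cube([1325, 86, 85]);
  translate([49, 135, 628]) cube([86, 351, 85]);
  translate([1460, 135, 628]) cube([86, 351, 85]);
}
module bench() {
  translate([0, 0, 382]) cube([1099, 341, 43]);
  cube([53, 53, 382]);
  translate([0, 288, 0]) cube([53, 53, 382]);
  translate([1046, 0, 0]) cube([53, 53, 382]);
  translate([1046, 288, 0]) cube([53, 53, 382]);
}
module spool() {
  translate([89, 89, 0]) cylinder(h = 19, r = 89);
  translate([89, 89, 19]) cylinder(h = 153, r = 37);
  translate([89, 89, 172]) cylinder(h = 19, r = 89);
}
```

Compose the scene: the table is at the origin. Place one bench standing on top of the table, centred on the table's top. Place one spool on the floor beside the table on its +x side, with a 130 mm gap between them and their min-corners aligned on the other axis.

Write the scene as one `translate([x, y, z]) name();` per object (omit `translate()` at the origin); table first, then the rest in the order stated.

table();
translate([248, 140, 757]) bench();
translate([1725, 0, 0]) spool();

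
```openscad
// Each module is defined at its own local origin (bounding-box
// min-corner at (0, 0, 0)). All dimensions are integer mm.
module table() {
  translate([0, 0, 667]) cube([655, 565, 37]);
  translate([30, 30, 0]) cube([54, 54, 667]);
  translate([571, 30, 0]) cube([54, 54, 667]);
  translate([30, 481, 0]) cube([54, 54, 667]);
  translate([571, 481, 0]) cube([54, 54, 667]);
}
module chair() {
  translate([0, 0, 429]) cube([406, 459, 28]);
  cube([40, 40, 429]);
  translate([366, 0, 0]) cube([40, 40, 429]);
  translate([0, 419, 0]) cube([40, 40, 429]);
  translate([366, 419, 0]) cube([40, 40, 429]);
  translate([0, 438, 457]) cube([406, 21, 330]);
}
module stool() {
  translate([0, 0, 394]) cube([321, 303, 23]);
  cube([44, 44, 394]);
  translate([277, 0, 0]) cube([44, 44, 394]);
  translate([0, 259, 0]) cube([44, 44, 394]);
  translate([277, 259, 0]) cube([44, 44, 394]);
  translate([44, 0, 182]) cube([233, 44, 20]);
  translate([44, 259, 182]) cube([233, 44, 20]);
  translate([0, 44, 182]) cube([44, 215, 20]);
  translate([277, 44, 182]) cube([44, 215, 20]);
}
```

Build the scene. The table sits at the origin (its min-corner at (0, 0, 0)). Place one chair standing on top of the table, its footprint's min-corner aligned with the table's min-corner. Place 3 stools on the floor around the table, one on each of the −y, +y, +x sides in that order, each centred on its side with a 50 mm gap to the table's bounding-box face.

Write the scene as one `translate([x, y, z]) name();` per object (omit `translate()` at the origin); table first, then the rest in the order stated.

table();
translate([0, 0, 704]) chair();
translate([167, -353, 0]) stool();
translate([167, 615, 0]) stool();
translate([705, 131, 0]) stool();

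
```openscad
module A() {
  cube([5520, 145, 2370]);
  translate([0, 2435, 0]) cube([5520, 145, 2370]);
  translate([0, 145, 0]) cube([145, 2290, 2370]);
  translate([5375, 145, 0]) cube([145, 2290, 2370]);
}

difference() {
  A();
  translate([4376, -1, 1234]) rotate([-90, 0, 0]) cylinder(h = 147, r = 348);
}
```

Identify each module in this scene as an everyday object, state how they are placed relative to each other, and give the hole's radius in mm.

The subtracted cylinder has r = 348 mm.

A is a house frame. The house frame has a circular hole through its front wall. The hole's radius is 348 mm.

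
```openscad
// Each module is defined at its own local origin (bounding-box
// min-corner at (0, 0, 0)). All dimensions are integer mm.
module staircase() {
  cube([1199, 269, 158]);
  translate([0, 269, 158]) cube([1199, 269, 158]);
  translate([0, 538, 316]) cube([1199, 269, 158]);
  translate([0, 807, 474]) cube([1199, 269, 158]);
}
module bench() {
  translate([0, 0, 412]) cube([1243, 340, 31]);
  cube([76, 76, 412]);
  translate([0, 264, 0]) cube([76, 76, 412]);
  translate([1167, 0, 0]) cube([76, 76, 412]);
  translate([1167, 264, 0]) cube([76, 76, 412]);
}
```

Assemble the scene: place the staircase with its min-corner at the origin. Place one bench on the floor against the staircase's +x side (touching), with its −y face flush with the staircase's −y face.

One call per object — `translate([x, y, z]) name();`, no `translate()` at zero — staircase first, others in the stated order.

staircase();
translate([1199, 0, 0]) bench();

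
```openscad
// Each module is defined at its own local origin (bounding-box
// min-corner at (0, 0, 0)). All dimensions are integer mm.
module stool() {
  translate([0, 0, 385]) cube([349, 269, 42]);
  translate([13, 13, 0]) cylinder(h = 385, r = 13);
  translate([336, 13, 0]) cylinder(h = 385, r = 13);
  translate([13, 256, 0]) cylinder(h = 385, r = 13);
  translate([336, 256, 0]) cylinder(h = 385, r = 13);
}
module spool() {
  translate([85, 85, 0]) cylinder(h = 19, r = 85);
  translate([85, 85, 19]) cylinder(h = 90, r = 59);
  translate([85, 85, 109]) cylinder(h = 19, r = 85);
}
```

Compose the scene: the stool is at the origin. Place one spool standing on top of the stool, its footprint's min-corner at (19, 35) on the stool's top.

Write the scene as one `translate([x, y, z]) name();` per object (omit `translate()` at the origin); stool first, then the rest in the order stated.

stool();
translate([19, 35, 427]) spool();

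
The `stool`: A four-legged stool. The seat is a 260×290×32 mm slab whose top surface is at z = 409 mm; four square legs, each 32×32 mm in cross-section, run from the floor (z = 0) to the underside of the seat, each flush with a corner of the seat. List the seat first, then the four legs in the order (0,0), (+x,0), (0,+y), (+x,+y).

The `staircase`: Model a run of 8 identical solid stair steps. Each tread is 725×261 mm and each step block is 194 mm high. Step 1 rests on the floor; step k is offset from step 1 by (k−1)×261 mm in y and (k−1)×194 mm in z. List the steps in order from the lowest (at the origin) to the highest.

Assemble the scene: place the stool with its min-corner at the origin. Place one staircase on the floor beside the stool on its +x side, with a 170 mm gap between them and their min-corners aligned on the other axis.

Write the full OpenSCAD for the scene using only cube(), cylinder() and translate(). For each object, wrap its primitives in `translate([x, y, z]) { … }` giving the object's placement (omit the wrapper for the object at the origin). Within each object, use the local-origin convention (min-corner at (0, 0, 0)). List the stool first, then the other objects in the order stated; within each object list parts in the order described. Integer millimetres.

translate([0, 0, 377]) cube([260, 290, 32]);
cube([32, 32, 377]);
translate([228, 0, 0]) cube([32, 32, 377]);
translate([0, 258, 0]) cube([32, 32, 377]);
translate([228, 258, 0]) cube([32, 32, 377]);
translate([430, 0, 0]) {
  cube([725, 261, 194]);
  translate([0, 261, 194]) cube([725, 261, 194]);
  translate([0, 522, 388]) cube([725, 261, 194]);
  translate([0, 783, 582]) cube([725, 261, 194]);
  translate([0, 1044, 776]) cube([725, 261, 194]);
  translate([0, 1305, 970]) cube([725, 261, 194]);
  translate([0, 1566, 1164]) cube([725, 261, 194]);
  translate([0, 1827, 1358]) cube([725, 261, 194]);
}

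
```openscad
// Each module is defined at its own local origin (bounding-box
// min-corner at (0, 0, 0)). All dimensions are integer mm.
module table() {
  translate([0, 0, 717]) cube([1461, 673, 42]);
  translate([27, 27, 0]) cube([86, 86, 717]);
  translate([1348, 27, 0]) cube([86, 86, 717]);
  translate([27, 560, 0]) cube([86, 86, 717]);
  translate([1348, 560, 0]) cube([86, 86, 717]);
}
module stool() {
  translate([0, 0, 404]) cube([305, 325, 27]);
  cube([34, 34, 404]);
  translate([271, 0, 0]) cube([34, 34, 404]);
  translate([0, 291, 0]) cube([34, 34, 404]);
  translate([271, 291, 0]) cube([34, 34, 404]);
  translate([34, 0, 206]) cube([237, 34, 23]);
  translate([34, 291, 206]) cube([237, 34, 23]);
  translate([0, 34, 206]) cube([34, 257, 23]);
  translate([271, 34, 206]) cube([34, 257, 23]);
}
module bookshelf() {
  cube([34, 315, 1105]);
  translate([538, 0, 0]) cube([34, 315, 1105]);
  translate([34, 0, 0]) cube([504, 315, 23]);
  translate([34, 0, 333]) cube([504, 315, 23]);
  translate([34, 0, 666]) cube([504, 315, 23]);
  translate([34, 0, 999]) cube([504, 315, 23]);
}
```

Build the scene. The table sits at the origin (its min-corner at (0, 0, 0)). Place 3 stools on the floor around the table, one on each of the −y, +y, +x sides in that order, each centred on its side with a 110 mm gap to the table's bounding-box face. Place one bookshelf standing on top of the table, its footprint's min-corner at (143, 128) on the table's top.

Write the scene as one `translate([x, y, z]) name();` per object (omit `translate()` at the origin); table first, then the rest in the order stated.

table();
translate([578, -435, 0]) stool();
translate([578, 783, 0]) stool();
translate([1571, 174, 0]) stool();
translate([143, 128, 759]) bookshelf();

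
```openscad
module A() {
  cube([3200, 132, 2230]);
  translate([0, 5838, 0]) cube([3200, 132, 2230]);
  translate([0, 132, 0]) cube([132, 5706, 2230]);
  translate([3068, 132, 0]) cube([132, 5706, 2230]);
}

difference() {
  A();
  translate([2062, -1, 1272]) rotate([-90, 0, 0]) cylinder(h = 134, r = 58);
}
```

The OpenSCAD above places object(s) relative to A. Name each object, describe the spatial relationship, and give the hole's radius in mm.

The subtracted cylinder has r = 58 mm.

A is a house frame. The house frame has a circular hole through its front wall. The hole's radius is 58 mm.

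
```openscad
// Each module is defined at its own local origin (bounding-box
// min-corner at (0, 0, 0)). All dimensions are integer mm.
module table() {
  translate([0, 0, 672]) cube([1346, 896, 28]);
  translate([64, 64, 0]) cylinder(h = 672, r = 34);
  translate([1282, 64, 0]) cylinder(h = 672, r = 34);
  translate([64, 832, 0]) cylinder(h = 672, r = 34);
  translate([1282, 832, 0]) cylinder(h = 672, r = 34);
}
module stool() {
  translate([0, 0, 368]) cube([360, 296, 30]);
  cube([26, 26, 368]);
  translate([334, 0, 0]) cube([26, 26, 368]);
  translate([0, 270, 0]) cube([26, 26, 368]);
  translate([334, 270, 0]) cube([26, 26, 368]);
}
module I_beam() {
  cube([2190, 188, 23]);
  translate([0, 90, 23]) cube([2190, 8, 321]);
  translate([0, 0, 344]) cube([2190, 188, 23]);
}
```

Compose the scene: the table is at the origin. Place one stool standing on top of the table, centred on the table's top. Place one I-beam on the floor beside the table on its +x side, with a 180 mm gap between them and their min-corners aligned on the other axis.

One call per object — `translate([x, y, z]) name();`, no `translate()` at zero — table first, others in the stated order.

table();
translate([493, 300, 700]) stool();
translate([1526, 0, 0]) I_beam();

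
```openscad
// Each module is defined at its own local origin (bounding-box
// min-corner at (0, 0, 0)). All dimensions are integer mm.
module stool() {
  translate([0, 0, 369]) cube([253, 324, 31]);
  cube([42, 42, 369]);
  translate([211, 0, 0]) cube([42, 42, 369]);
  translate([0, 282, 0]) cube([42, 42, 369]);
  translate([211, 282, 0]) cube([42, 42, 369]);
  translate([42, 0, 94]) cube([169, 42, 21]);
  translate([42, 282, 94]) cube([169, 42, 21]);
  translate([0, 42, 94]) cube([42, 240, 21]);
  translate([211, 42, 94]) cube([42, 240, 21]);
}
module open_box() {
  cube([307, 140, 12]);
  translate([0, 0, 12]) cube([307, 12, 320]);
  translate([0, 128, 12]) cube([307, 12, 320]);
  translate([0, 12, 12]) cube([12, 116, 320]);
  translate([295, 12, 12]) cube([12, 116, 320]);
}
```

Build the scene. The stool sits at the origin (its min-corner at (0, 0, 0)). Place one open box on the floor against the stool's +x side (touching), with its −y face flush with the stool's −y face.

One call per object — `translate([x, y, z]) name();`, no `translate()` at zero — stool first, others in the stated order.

stool();
translate([253, 0, 0]) open_box();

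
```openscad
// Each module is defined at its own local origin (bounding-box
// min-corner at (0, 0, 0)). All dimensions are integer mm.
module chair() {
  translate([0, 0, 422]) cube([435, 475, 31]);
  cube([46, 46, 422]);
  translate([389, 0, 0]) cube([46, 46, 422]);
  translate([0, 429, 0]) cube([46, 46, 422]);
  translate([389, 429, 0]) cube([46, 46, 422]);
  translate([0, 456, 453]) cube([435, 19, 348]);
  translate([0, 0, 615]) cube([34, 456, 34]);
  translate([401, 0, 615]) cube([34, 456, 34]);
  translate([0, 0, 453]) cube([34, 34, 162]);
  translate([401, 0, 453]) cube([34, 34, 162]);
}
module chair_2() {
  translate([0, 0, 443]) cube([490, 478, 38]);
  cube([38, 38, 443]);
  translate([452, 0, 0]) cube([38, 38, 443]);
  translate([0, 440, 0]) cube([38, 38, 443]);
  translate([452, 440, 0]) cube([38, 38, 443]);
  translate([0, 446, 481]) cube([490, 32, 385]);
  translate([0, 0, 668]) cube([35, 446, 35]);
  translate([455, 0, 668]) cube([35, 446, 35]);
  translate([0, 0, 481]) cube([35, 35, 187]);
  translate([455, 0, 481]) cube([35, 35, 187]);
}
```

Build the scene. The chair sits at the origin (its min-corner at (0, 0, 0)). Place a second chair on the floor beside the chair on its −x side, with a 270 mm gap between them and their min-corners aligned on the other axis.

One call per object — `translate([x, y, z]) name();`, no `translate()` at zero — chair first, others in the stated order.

chair();
translate([-760, 0, 0]) chair_2();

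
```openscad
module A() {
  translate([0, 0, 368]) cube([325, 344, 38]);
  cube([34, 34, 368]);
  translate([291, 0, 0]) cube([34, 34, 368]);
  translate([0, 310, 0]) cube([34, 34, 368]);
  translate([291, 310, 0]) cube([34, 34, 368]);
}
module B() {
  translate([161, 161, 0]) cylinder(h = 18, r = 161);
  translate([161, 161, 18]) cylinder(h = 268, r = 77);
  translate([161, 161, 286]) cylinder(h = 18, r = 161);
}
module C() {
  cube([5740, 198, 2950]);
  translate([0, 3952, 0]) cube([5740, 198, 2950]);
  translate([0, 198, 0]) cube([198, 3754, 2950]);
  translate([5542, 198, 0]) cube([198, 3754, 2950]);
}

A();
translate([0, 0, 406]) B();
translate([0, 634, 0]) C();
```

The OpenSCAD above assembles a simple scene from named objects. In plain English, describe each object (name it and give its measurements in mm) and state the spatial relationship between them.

A is a four-legged stool. The seat is a 325×344×38 mm slab whose top surface is at z = 406 mm; four square legs, each 34×34 mm in cross-section, run from the floor (z = 0) to the underside of the seat, each flush with a corner of the seat.

B is a spool: two coaxial disc flanges of radius 161 mm and thickness 18 mm, joined by a core cylinder of radius 77 mm and height 268 mm. The lower flange rests on z = 0 and the three cylinders share a vertical axis.

C is a box-shaped house frame (walls only): outside footprint 5740×4150 mm, wall height 2950 mm, wall thickness 198 mm. The two y-facing walls run the full x-width; the two x-facing walls fit between the inner faces of the y-facing walls.

The spool is on top of the stool. The house frame is on the floor beside the stool on its +y side.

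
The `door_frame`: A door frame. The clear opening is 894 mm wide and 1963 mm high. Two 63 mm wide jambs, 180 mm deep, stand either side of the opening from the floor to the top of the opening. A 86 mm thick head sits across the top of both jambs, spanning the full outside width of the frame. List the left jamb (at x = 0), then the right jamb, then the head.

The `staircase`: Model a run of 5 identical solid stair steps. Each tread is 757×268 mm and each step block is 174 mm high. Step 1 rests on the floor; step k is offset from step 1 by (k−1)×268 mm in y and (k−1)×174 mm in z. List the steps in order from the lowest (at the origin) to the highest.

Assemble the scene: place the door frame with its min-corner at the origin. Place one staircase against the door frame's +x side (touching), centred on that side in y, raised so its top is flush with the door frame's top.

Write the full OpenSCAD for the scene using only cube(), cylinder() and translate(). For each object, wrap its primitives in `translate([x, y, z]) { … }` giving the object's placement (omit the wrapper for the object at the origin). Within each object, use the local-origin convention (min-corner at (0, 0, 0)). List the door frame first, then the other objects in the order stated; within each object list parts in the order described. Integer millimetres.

cube([63, 180, 1963]);
translate([957, 0, 0]) cube([63, 180, 1963]);
translate([0, 0, 1963]) cube([1020, 180, 86]);
translate([1020, -580, 1179]) {
  cube([757, 268, 174]);
  translate([0, 268, 174]) cube([757, 268, 174]);
  translate([0, 536, 348]) cube([757, 268, 174]);
  translate([0, 804, 522]) cube([757, 268, 174]);
  translate([0, 1072, 696]) cube([757, 268, 174]);
}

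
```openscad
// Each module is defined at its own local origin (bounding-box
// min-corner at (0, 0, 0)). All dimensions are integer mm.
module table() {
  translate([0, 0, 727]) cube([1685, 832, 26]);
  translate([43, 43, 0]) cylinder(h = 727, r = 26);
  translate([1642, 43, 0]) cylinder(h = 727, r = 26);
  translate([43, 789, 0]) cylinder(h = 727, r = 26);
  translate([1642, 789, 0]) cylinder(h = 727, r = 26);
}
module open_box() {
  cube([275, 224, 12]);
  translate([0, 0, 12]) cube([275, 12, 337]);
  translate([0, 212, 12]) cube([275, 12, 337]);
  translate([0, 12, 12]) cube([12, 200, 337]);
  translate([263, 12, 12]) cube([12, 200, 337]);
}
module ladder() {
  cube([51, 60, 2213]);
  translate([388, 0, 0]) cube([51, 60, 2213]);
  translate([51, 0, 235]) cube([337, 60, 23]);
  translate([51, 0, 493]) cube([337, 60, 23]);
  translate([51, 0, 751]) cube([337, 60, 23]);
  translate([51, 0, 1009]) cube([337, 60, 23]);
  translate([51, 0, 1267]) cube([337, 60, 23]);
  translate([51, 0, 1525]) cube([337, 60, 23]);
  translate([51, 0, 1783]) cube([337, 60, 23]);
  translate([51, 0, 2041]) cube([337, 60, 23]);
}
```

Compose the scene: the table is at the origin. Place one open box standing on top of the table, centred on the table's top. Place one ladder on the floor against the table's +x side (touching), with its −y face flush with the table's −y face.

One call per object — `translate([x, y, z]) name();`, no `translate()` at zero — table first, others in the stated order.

table();
translate([705, 304, 753]) open_box();
translate([1685, 0, 0]) ladder();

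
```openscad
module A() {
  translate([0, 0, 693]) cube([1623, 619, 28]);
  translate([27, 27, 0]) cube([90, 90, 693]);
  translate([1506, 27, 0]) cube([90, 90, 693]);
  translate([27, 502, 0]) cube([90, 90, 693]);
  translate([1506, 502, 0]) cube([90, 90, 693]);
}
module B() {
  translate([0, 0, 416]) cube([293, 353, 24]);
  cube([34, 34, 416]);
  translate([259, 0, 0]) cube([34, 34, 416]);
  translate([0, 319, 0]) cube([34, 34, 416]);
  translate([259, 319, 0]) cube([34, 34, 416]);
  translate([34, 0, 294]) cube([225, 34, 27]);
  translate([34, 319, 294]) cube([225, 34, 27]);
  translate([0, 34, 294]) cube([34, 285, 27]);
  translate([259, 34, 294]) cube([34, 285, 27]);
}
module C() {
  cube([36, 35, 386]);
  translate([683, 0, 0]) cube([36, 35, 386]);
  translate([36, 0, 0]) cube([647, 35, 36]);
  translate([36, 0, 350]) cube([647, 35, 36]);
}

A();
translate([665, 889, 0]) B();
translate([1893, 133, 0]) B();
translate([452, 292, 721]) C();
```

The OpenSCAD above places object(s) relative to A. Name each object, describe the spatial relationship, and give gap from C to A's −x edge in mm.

A is a table. B is a stool. C is a picture frame. Two stools sit around the table at the +y, +x sides. The picture frame is on top of the table, centred. The gap from the picture frame to the table's −x edge is 452 mm.

The picture frame's min-x is at 452; the table's min-x is 0; gap = 452 mm.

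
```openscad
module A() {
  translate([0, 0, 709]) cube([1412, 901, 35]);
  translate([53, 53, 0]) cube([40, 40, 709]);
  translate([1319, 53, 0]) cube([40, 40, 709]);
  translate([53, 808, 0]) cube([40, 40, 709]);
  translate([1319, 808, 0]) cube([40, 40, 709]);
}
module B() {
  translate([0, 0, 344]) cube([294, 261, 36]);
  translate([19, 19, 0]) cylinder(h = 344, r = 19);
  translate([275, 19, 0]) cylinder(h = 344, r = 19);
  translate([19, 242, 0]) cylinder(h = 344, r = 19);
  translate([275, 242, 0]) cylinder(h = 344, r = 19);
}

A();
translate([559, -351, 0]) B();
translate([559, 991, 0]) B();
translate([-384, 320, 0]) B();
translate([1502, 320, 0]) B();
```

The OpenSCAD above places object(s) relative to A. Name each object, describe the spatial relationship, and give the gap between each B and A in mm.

A is a table. B is a stool. Four stools sit around the table at the −y, +y, −x, +x sides. The gap between each stool and the table is 90 mm.

Each stool's nearest face is 90 mm from the table's bounding box.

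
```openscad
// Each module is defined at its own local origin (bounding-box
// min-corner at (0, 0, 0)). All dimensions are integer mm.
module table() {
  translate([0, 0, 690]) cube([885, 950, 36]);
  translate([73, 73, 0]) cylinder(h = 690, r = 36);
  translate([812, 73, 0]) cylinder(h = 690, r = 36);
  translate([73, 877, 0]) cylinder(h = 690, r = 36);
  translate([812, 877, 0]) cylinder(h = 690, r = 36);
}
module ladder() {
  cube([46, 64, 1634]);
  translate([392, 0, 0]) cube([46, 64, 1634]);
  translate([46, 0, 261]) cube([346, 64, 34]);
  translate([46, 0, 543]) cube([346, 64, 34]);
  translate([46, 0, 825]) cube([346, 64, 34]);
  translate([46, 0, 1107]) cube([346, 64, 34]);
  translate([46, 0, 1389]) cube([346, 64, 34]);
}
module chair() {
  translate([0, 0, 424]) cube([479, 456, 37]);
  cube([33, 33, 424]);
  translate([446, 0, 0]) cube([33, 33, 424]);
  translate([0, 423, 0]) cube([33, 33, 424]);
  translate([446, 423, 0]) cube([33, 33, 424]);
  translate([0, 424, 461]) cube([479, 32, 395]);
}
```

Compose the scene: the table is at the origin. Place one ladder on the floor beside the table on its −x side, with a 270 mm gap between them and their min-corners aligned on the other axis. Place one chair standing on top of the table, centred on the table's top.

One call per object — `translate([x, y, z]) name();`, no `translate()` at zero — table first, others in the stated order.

table();
translate([-708, 0, 0]) ladder();
translate([203, 247, 726]) chair();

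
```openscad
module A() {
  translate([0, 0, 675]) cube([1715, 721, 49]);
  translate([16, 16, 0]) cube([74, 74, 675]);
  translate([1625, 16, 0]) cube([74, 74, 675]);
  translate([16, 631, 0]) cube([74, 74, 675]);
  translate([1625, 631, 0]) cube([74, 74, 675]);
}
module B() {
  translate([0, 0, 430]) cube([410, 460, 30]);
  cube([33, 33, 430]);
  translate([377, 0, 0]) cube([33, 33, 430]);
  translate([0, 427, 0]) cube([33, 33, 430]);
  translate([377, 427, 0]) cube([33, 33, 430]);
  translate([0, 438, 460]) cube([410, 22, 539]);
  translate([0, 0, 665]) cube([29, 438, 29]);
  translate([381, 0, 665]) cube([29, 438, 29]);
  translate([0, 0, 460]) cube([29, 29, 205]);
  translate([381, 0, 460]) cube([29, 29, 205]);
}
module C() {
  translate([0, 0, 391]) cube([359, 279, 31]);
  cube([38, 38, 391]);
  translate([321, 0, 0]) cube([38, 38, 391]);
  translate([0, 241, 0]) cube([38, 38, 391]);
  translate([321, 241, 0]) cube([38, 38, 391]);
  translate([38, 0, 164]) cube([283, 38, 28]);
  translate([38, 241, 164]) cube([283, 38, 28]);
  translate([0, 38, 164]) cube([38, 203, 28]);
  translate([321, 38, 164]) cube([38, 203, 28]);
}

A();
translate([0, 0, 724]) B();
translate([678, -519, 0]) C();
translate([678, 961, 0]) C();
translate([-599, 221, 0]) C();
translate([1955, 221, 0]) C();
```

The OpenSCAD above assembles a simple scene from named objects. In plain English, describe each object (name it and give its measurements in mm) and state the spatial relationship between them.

A is a rectangular dining table. The top is 1715×721×49 mm with its upper surface at z = 724 mm. It stands on four 74×74 mm square legs, each inset 16 mm from the nearest pair of top edges, running from the floor to the underside of the top.

B is a chair: 410×460 mm seat, 30 mm thick, top at z = 460 mm, on four 33 mm square corner legs flush with the seat edges. A 22 mm thick backrest slab spans the full seat width, extending 539 mm above the seat top, its back face flush with the seat's +y edge. Two armrests of 29×29 mm section run along each side from the seat's front edge to the front of the backrest, top faces 234 mm above the seat top and outer faces flush with the seat's x-edges; a 29×29 mm post under the front of each armrest stands on the seat at the front corner.

C is a simple wooden stool: a rectangular seat 359 mm (x) by 279 mm (y), 31 mm thick, top face at z = 422 mm, on four square legs, each 38×38 mm in cross-section. The legs rest on z = 0, each flush with a corner of the seat. Four stretchers, 38 mm wide and 28 mm tall, connect adjacent legs with their undersides at z = 164 mm, each running between the inner faces of the legs it joins and aligned with the legs' outer faces on the other axis.

The chair is on top of the table. Four stools sit around the table at the −y, +y, −x, +x sides.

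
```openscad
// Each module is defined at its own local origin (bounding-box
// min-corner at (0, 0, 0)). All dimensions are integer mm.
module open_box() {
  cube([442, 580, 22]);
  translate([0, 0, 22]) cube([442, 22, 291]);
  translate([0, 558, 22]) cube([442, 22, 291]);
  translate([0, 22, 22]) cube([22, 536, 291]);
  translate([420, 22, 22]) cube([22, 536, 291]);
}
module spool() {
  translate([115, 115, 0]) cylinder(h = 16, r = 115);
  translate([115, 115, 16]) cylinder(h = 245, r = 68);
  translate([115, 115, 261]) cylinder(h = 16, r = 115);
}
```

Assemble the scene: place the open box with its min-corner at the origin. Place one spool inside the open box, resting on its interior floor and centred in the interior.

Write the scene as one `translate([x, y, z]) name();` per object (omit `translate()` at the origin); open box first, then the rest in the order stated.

open_box();
translate([106, 175, 22]) spool();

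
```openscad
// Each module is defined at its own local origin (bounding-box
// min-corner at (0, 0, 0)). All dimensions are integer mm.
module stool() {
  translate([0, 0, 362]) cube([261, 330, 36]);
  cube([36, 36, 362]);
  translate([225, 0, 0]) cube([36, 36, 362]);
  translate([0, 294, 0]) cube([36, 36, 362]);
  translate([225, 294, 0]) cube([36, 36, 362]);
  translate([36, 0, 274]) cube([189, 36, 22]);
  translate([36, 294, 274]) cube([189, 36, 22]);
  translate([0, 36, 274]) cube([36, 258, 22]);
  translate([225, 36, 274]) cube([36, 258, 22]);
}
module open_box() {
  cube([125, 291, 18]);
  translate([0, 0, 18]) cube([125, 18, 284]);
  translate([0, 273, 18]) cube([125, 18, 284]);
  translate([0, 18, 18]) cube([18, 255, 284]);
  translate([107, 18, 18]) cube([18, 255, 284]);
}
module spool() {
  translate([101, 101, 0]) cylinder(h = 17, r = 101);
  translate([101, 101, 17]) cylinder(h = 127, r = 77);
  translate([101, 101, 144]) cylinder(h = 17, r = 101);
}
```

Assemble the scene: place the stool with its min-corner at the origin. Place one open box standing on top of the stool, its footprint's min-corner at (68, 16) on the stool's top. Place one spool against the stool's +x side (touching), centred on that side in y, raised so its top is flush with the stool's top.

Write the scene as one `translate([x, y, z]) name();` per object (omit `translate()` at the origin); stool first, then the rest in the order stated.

stool();
translate([68, 16, 398]) open_box();
translate([261, 64, 237]) spool();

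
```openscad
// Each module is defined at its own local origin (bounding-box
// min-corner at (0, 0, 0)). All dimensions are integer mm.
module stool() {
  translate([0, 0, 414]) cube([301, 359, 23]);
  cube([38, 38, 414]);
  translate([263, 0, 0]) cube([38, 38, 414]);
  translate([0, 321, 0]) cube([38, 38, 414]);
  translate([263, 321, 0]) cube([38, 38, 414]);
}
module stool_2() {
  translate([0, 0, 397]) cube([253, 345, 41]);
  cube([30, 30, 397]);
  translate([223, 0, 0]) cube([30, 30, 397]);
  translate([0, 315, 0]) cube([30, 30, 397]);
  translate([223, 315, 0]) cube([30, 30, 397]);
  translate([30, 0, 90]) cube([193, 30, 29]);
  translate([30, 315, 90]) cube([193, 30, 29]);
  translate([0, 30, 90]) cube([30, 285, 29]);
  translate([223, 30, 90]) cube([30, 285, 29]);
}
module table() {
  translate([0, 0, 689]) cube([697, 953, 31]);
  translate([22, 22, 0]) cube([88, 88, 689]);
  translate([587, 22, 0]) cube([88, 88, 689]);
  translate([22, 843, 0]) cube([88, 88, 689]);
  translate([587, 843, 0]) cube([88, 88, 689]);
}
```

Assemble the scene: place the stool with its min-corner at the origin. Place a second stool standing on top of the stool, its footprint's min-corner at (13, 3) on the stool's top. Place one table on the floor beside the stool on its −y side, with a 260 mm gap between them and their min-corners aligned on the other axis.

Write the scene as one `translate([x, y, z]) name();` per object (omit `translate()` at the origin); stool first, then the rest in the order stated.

stool();
translate([13, 3, 437]) stool_2();
translate([0, -1213, 0]) table();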